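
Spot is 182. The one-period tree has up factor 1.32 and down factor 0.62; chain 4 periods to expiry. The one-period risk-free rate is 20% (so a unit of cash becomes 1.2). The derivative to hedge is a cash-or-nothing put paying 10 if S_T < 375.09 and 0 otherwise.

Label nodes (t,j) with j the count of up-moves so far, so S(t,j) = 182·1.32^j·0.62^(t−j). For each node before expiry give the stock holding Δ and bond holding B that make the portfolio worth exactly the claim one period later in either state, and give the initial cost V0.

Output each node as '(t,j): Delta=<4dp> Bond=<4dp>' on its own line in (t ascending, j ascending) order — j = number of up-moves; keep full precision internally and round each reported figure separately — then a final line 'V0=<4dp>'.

(0,0): Delta=-0.0258 Bond=7.2523
(1,0): Delta=0.0000 Bond=5.7870
(1,1): Delta=-0.0284 Bond=9.3060
(2,0): Delta=0.0000 Bond=6.9444
(2,1): Delta=0.0000 Bond=6.9444
(2,2): Delta=-0.0311 Bond=12.0408
(3,0): Delta=0.0000 Bond=8.3333
(3,1): Delta=0.0000 Bond=8.3333
(3,2): Delta=0.0000 Bond=8.3333
(3,3): Delta=-0.0341 Bond=15.7143
V0=2.5496

Risk-neutral probability p* = (R−d)/(u−d) = (1.2−0.62)/(1.32−0.62) = 0.8286.
Terminal values V(4,·): V(4,0)=10.0000, V(4,1)=10.0000, V(4,2)=10.0000, V(4,3)=10.0000, V(4,4)=0.0000
(3,0): S=43.3757. Δ = (V_up−V_dn)/(S_up−S_dn) = (10.0000−10.0000)/(57.2559−26.8929) = 0.0000. V = [p*·10.0000 + (1−p*)·10.0000]/1.2 = 8.3333. B = V − Δ·S = 8.3333.
(3,1): S=92.3483. Δ = (V_up−V_dn)/(S_up−S_dn) = (10.0000−10.0000)/(121.8997−57.2559) = 0.0000. V = [p*·10.0000 + (1−p*)·10.0000]/1.2 = 8.3333. B = V − Δ·S = 8.3333.
(3,2): S=196.6124. Δ = (V_up−V_dn)/(S_up−S_dn) = (10.0000−10.0000)/(259.5284−121.8997) = 0.0000. V = [p*·10.0000 + (1−p*)·10.0000]/1.2 = 8.3333. B = V − Δ·S = 8.3333.
(3,3): S=418.5942. Δ = (V_up−V_dn)/(S_up−S_dn) = (0.0000−10.0000)/(552.5443−259.5284) = -0.0341. V = [p*·0.0000 + (1−p*)·10.0000]/1.2 = 1.4286. B = V − Δ·S = 15.7143.
(2,0): S=69.9608. Δ = (V_up−V_dn)/(S_up−S_dn) = (8.3333−8.3333)/(92.3483−43.3757) = 0.0000. V = [p*·8.3333 + (1−p*)·8.3333]/1.2 = 6.9444. B = V − Δ·S = 6.9444.
(2,1): S=148.9488. Δ = (V_up−V_dn)/(S_up−S_dn) = (8.3333−8.3333)/(196.6124−92.3483) = 0.0000. V = [p*·8.3333 + (1−p*)·8.3333]/1.2 = 6.9444. B = V − Δ·S = 6.9444.
(2,2): S=317.1168. Δ = (V_up−V_dn)/(S_up−S_dn) = (1.4286−8.3333)/(418.5942−196.6124) = -0.0311. V = [p*·1.4286 + (1−p*)·8.3333]/1.2 = 2.1769. B = V − Δ·S = 12.0408.
(1,0): S=112.8400. Δ = (V_up−V_dn)/(S_up−S_dn) = (6.9444−6.9444)/(148.9488−69.9608) = 0.0000. V = [p*·6.9444 + (1−p*)·6.9444]/1.2 = 5.7870. B = V − Δ·S = 5.7870.
(1,1): S=240.2400. Δ = (V_up−V_dn)/(S_up−S_dn) = (2.1769−6.9444)/(317.1168−148.9488) = -0.0284. V = [p*·2.1769 + (1−p*)·6.9444]/1.2 = 2.4951. B = V − Δ·S = 9.3060.
(0,0): S=182.0000. Δ = (V_up−V_dn)/(S_up−S_dn) = (2.4951−5.7870)/(240.2400−112.8400) = -0.0258. V = [p*·2.4951 + (1−p*)·5.7870]/1.2 = 2.5496. B = V − Δ·S = 7.2523.
Check: Δ(0,0)·S0 + B(0,0) = 2.5496 = V0.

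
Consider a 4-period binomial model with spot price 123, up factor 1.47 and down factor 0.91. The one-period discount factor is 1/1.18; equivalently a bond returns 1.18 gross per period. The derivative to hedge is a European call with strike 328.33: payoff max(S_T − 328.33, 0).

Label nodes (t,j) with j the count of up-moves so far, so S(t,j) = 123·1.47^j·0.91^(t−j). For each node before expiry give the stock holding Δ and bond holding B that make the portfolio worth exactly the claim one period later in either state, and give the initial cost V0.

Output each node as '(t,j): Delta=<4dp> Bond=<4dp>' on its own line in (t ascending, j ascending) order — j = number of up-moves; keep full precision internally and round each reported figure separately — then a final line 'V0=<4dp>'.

(0,0): Delta=0.3035 Bond=-27.2195
(1,0): Delta=0.0725 Bond=-6.2578
(1,1): Delta=0.4572 Bond=-59.8958
(2,0): Delta=0.0000 Bond=0.0000
(2,1): Delta=0.1207 Bond=-15.3153
(2,2): Delta=0.6809 Bond=-130.1397
(3,0): Delta=0.0000 Bond=0.0000
(3,1): Delta=0.0000 Bond=0.0000
(3,2): Delta=0.2010 Bond=-37.4827
(3,3): Delta=1.0000 Bond=-278.2458
V0=10.1164

Risk-neutral probability p* = (R−d)/(u−d) = (1.18−0.91)/(1.47−0.91) = 0.4821.
Payoff layer (t=4): V(4,0)=0.0000, V(4,1)=0.0000, V(4,2)=0.0000, V(4,3)=27.2182, V(4,4)=246.0171
(3,0): S=92.6892. Δ = (V_up−V_dn)/(S_up−S_dn) = (0.0000−0.0000)/(136.2532−84.3472) = 0.0000. V = [p*·0.0000 + (1−p*)·0.0000]/1.18 = 0.0000. B = V − Δ·S = 0.0000.
(3,1): S=149.7288. Δ = (V_up−V_dn)/(S_up−S_dn) = (0.0000−0.0000)/(220.1013−136.2532) = 0.0000. V = [p*·0.0000 + (1−p*)·0.0000]/1.18 = 0.0000. B = V − Δ·S = 0.0000.
(3,2): S=241.8695. Δ = (V_up−V_dn)/(S_up−S_dn) = (27.2182−0.0000)/(355.5482−220.1013) = 0.2010. V = [p*·27.2182 + (1−p*)·0.0000]/1.18 = 11.1212. B = V − Δ·S = -37.4827.
(3,3): S=390.7123. Δ = (V_up−V_dn)/(S_up−S_dn) = (246.0171−27.2182)/(574.3471−355.5482) = 1.0000. V = [p*·246.0171 + (1−p*)·27.2182]/1.18 = 112.4666. B = V − Δ·S = -278.2458.
(2,0): S=101.8563. Δ = (V_up−V_dn)/(S_up−S_dn) = (0.0000−0.0000)/(149.7288−92.6892) = 0.0000. V = [p*·0.0000 + (1−p*)·0.0000]/1.18 = 0.0000. B = V − Δ·S = 0.0000.
(2,1): S=164.5371. Δ = (V_up−V_dn)/(S_up−S_dn) = (11.1212−0.0000)/(241.8695−149.7288) = 0.1207. V = [p*·11.1212 + (1−p*)·0.0000]/1.18 = 4.5441. B = V − Δ·S = -15.3153.
(2,2): S=265.7907. Δ = (V_up−V_dn)/(S_up−S_dn) = (112.4666−11.1212)/(390.7123−241.8695) = 0.6809. V = [p*·112.4666 + (1−p*)·11.1212]/1.18 = 50.8340. B = V − Δ·S = -130.1397.
(1,0): S=111.9300. Δ = (V_up−V_dn)/(S_up−S_dn) = (4.5441−0.0000)/(164.5371−101.8563) = 0.0725. V = [p*·4.5441 + (1−p*)·0.0000]/1.18 = 1.8567. B = V − Δ·S = -6.2578.
(1,1): S=180.8100. Δ = (V_up−V_dn)/(S_up−S_dn) = (50.8340−4.5441)/(265.7907−164.5371) = 0.4572. V = [p*·50.8340 + (1−p*)·4.5441]/1.18 = 22.7648. B = V − Δ·S = -59.8958.
(0,0): S=123.0000. Δ = (V_up−V_dn)/(S_up−S_dn) = (22.7648−1.8567)/(180.8100−111.9300) = 0.3035. V = [p*·22.7648 + (1−p*)·1.8567]/1.18 = 10.1164. B = V − Δ·S = -27.2195.
The time-0 hedge costs 10.1164, which is the no-arbitrage price.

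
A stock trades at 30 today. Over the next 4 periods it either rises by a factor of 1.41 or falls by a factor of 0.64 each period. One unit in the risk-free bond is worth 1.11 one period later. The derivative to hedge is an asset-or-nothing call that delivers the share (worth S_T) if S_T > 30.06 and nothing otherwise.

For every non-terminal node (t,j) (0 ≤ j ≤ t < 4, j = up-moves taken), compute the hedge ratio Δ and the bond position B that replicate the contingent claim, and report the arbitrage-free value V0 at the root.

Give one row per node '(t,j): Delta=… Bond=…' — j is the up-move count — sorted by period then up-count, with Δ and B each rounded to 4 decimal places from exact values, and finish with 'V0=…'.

(0,0): Delta=1.2080 Bond=-12.8328
(1,0): Delta=1.1009 Bond=-12.1869
(1,1): Delta=1.2391 Bond=-15.5577
(2,0): Delta=0.0000 Bond=0.0000
(2,1): Delta=1.4198 Bond=-22.1620
(2,2): Delta=1.1867 Bond=-14.1460
(3,0): Delta=0.0000 Bond=0.0000
(3,1): Delta=0.0000 Bond=0.0000
(3,2): Delta=1.8312 Bond=-40.3018
(3,3): Delta=1.0000 Bond=0.0000
V0=23.4081

Since d<R<u, set p* = (R−d)/(u−d) = 0.6104; price each node as the discounted p*-expectation of its children.
At expiry t=4: V(4,0)=0.0000, V(4,1)=0.0000, V(4,2)=0.0000, V(4,3)=53.8218, V(4,4)=118.5762
(3,0): S=7.8643. Δ = (V_up−V_dn)/(S_up−S_dn) = (0.0000−0.0000)/(11.0887−5.0332) = 0.0000. V = [p*·0.0000 + (1−p*)·0.0000]/1.11 = 0.0000. B = V − Δ·S = 0.0000.
(3,1): S=17.3261. Δ = (V_up−V_dn)/(S_up−S_dn) = (0.0000−0.0000)/(24.4298−11.0887) = 0.0000. V = [p*·0.0000 + (1−p*)·0.0000]/1.11 = 0.0000. B = V − Δ·S = 0.0000.
(3,2): S=38.1715. Δ = (V_up−V_dn)/(S_up−S_dn) = (53.8218−0.0000)/(53.8218−24.4298) = 1.8312. V = [p*·53.8218 + (1−p*)·0.0000]/1.11 = 29.5967. B = V − Δ·S = -40.3018.
(3,3): S=84.0966. Δ = (V_up−V_dn)/(S_up−S_dn) = (118.5762−53.8218)/(118.5762−53.8218) = 1.0000. V = [p*·118.5762 + (1−p*)·53.8218]/1.11 = 84.0966. B = V − Δ·S = 0.0000.
(2,0): S=12.2880. Δ = (V_up−V_dn)/(S_up−S_dn) = (0.0000−0.0000)/(17.3261−7.8643) = 0.0000. V = [p*·0.0000 + (1−p*)·0.0000]/1.11 = 0.0000. B = V − Δ·S = 0.0000.
(2,1): S=27.0720. Δ = (V_up−V_dn)/(S_up−S_dn) = (29.5967−0.0000)/(38.1715−17.3261) = 1.4198. V = [p*·29.5967 + (1−p*)·0.0000]/1.11 = 16.2752. B = V − Δ·S = -22.1620.
(2,2): S=59.6430. Δ = (V_up−V_dn)/(S_up−S_dn) = (84.0966−29.5967)/(84.0966−38.1715) = 1.1867. V = [p*·84.0966 + (1−p*)·29.5967]/1.11 = 56.6332. B = V − Δ·S = -14.1460.
(1,0): S=19.2000. Δ = (V_up−V_dn)/(S_up−S_dn) = (16.2752−0.0000)/(27.0720−12.2880) = 1.1009. V = [p*·16.2752 + (1−p*)·0.0000]/1.11 = 8.9498. B = V − Δ·S = -12.1869.
(1,1): S=42.3000. Δ = (V_up−V_dn)/(S_up−S_dn) = (56.6332−16.2752)/(59.6430−27.0720) = 1.2391. V = [p*·56.6332 + (1−p*)·16.2752]/1.11 = 36.8552. B = V − Δ·S = -15.5577.
(0,0): S=30.0000. Δ = (V_up−V_dn)/(S_up−S_dn) = (36.8552−8.9498)/(42.3000−19.2000) = 1.2080. V = [p*·36.8552 + (1−p*)·8.9498]/1.11 = 23.4081. B = V − Δ·S = -12.8328.
Self-financing check: at every node Δ·S+B equals the discounted successor values.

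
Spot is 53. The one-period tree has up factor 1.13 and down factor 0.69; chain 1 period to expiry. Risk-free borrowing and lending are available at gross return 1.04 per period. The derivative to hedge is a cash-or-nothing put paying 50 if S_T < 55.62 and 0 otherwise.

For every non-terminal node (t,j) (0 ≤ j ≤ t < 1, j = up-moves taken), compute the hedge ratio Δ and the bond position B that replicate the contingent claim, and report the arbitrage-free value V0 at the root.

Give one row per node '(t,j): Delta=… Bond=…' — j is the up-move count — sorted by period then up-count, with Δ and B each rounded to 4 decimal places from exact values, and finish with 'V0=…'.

(0,0): Delta=-2.1441 Bond=123.4703
V0=9.8339

Since d<R<u, set p* = (R−d)/(u−d) = 0.7955; price each node as the discounted p*-expectation of its children.
Terminal payoffs: V(1,0)=50.0000, V(1,1)=0.0000
  t=0,j=0: stock 53.0000 → up 59.8900 (V=0.0000), down 36.5700 (V=50.0000). Price 9.8339; hedge Δ=-2.1441, bond B=123.4703.
Self-financing check: at every node Δ·S+B equals the discounted successor values.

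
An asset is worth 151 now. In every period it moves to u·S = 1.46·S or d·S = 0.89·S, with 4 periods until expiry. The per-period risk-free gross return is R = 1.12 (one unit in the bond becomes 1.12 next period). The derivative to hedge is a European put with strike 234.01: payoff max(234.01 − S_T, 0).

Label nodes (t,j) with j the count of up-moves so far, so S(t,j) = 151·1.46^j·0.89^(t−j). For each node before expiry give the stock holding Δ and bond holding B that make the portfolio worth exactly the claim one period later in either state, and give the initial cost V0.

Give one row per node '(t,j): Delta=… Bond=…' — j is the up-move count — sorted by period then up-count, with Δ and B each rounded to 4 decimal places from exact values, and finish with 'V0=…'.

Under the risk-neutral measure, an up-move has probability p* = (R−d)/(u−d) = 0.4035 and values discount at R = 1.12.
Payoff layer (t=4): V(4,0)=139.2692, V(4,1)=78.5925, V(4,2)=0.0000, V(4,3)=0.0000, V(4,4)=0.0000
(3,0): S=106.4503. Δ = (V_up−V_dn)/(S_up−S_dn) = (78.5925−139.2692)/(155.4175−94.7408) = -1.0000. V = [p*·78.5925 + (1−p*)·139.2692]/1.12 = 102.4872. B = V − Δ·S = 208.9375.
(3,1): S=174.6264. Δ = (V_up−V_dn)/(S_up−S_dn) = (0.0000−78.5925)/(254.9545−155.4175) = -0.7896. V = [p*·0.0000 + (1−p*)·78.5925]/1.12 = 41.8569. B = V − Δ·S = 179.7386.
(3,2): S=286.4657. Δ = (V_up−V_dn)/(S_up−S_dn) = (0.0000−0.0000)/(418.2400−254.9545) = 0.0000. V = [p*·0.0000 + (1−p*)·0.0000]/1.12 = 0.0000. B = V − Δ·S = 0.0000.
(3,3): S=469.9325. Δ = (V_up−V_dn)/(S_up−S_dn) = (0.0000−0.0000)/(686.1015−418.2400) = 0.0000. V = [p*·0.0000 + (1−p*)·0.0000]/1.12 = 0.0000. B = V − Δ·S = 0.0000.
(2,0): S=119.6071. Δ = (V_up−V_dn)/(S_up−S_dn) = (41.8569−102.4872)/(174.6264−106.4503) = -0.8893. V = [p*·41.8569 + (1−p*)·102.4872]/1.12 = 69.6628. B = V − Δ·S = 176.0317.
(2,1): S=196.2094. Δ = (V_up−V_dn)/(S_up−S_dn) = (0.0000−41.8569)/(286.4657−174.6264) = -0.3743. V = [p*·0.0000 + (1−p*)·41.8569]/1.12 = 22.2922. B = V − Δ·S = 95.7254.
(2,2): S=321.8716. Δ = (V_up−V_dn)/(S_up−S_dn) = (0.0000−0.0000)/(469.9325−286.4657) = 0.0000. V = [p*·0.0000 + (1−p*)·0.0000]/1.12 = 0.0000. B = V − Δ·S = 0.0000.
(1,0): S=134.3900. Δ = (V_up−V_dn)/(S_up−S_dn) = (22.2922−69.6628)/(196.2094−119.6071) = -0.6184. V = [p*·22.2922 + (1−p*)·69.6628]/1.12 = 45.1325. B = V − Δ·S = 128.2387.
(1,1): S=220.4600. Δ = (V_up−V_dn)/(S_up−S_dn) = (0.0000−22.2922)/(321.8716−196.2094) = -0.1774. V = [p*·0.0000 + (1−p*)·22.2922]/1.12 = 11.8724. B = V − Δ·S = 50.9816.
(0,0): S=151.0000. Δ = (V_up−V_dn)/(S_up−S_dn) = (11.8724−45.1325)/(220.4600−134.3900) = -0.3864. V = [p*·11.8724 + (1−p*)·45.1325]/1.12 = 28.3141. B = V − Δ·S = 86.6650.
The time-0 hedge costs 28.3141, which is the no-arbitrage price.

(0,0): Delta=-0.3864 Bond=86.6650
(1,0): Delta=-0.6184 Bond=128.2387
(1,1): Delta=-0.1774 Bond=50.9816
(2,0): Delta=-0.8893 Bond=176.0317
(2,1): Delta=-0.3743 Bond=95.7254
(2,2): Delta=0.0000 Bond=0.0000
(3,0): Delta=-1.0000 Bond=208.9375
(3,1): Delta=-0.7896 Bond=179.7386
(3,2): Delta=0.0000 Bond=0.0000
(3,3): Delta=0.0000 Bond=0.0000
V0=28.3141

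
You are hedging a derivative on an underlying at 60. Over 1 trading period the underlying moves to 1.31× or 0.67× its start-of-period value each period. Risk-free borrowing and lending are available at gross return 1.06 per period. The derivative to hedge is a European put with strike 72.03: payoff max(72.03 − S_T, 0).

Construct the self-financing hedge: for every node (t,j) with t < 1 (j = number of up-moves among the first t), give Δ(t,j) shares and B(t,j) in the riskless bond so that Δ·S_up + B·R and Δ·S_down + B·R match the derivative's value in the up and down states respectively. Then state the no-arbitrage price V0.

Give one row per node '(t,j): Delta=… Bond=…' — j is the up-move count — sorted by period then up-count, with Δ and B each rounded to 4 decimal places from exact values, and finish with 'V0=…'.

Risk-neutral probability p* = (R−d)/(u−d) = (1.06−0.67)/(1.31−0.67) = 0.6094.
Terminal payoffs: V(1,0)=31.8300, V(1,1)=0.0000
(0,0): S=60.0000. Δ = (V_up−V_dn)/(S_up−S_dn) = (0.0000−31.8300)/(78.6000−40.2000) = -0.8289. V = [p*·0.0000 + (1−p*)·31.8300]/1.06 = 11.7298. B = V − Δ·S = 61.4642.
The time-0 hedge costs 11.7298, which is the no-arbitrage price.

(0,0): Delta=-0.8289 Bond=61.4642
V0=11.7298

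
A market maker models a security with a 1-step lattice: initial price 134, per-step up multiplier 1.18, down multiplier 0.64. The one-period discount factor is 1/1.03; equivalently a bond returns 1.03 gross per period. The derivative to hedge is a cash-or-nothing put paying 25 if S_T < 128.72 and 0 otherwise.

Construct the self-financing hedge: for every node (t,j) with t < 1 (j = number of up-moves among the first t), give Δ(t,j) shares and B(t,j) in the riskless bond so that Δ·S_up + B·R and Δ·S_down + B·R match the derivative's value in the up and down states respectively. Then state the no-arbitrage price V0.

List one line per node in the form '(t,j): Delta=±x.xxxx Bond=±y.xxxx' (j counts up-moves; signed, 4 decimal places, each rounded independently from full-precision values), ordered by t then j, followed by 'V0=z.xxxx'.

(0,0): Delta=-0.3455 Bond=53.0385
V0=6.7422

Risk-neutral probability p* = (R−d)/(u−d) = (1.03−0.64)/(1.18−0.64) = 0.7222.
At expiry t=1: V(1,0)=25.0000, V(1,1)=0.0000
Node (0,0) S=134.0000: V=(p*·0.0000+(1−p*)·25.0000)/1.03=6.7422; Δ=(0.0000−25.0000)/(158.1200−85.7600)=-0.3455; B=V−Δ·S=53.0385
The time-0 hedge costs 6.7422, which is the no-arbitrage price.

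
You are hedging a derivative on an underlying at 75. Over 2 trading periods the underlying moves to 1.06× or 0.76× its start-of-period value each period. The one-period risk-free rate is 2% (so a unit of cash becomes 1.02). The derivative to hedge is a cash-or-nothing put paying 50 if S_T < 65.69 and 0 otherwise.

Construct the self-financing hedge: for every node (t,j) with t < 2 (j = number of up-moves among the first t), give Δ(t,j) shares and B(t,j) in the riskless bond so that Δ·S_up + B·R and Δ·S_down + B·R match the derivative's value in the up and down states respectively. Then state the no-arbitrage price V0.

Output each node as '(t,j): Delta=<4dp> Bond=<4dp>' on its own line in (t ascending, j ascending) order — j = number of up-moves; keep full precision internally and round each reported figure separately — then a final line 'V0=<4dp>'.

Under the risk-neutral measure, an up-move has probability p* = (R−d)/(u−d) = 0.8667 and values discount at R = 1.02.
Terminal payoffs: V(2,0)=50.0000, V(2,1)=50.0000, V(2,2)=0.0000
  t=1,j=0: stock 57.0000 → up 60.4200 (V=50.0000), down 43.3200 (V=50.0000). Price 49.0196; hedge Δ=0.0000, bond B=49.0196.
  t=1,j=1: stock 79.5000 → up 84.2700 (V=0.0000), down 60.4200 (V=50.0000). Price 6.5359; hedge Δ=-2.0964, bond B=173.2026.
  t=0,j=0: stock 75.0000 → up 79.5000 (V=6.5359), down 57.0000 (V=49.0196). Price 11.9612; hedge Δ=-1.8882, bond B=153.5734.
Each (Δ,B) replicates both successor values, so the strategy is self-financing and V0 is arbitrage-free.

(0,0): Delta=-1.8882 Bond=153.5734
(1,0): Delta=0.0000 Bond=49.0196
(1,1): Delta=-2.0964 Bond=173.2026
V0=11.9612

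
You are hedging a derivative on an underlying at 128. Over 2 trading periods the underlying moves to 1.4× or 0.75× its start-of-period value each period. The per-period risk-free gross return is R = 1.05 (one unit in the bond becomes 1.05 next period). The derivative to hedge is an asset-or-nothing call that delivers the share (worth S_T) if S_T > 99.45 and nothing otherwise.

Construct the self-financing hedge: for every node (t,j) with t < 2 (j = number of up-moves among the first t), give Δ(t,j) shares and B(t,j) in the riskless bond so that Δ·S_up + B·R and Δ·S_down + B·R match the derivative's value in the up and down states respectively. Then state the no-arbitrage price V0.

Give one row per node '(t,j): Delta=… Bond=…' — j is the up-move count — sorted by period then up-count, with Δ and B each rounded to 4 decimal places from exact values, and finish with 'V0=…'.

(0,0): Delta=1.4438 Bond=-75.7396
(1,0): Delta=2.1538 Bond=-147.6923
(1,1): Delta=1.0000 Bond=0.0000
V0=109.0651

Under the risk-neutral measure, an up-move has probability p* = (R−d)/(u−d) = 0.4615 and values discount at R = 1.05.
Payoff layer (t=2): V(2,0)=0.0000, V(2,1)=134.4000, V(2,2)=250.8800
(1,0): S=96.0000. Δ = (V_up−V_dn)/(S_up−S_dn) = (134.4000−0.0000)/(134.4000−72.0000) = 2.1538. V = [p*·134.4000 + (1−p*)·0.0000]/1.05 = 59.0769. B = V − Δ·S = -147.6923.
(1,1): S=179.2000. Δ = (V_up−V_dn)/(S_up−S_dn) = (250.8800−134.4000)/(250.8800−134.4000) = 1.0000. V = [p*·250.8800 + (1−p*)·134.4000]/1.05 = 179.2000. B = V − Δ·S = 0.0000.
(0,0): S=128.0000. Δ = (V_up−V_dn)/(S_up−S_dn) = (179.2000−59.0769)/(179.2000−96.0000) = 1.4438. V = [p*·179.2000 + (1−p*)·59.0769]/1.05 = 109.0651. B = V − Δ·S = -75.7396.
Check: Δ(0,0)·S0 + B(0,0) = 109.0651 = V0.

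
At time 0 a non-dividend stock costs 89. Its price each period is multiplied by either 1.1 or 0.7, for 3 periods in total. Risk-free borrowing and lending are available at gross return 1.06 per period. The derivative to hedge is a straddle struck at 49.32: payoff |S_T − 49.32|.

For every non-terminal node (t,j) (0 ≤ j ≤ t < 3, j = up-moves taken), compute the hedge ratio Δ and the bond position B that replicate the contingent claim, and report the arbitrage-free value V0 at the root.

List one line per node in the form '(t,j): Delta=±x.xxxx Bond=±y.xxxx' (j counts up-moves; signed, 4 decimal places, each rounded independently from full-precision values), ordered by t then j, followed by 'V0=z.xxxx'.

No-arbitrage ⇒ martingale measure with p* = (R−d)/(u−d) = 0.9000.
At expiry t=3: V(3,0)=18.7930, V(3,1)=1.3490, V(3,2)=26.0630, V(3,3)=69.1390
Node (2,0) S=43.6100: V=(p*·1.3490+(1−p*)·18.7930)/1.06=2.9183; Δ=(1.3490−18.7930)/(47.9710−30.5270)=-1.0000; B=V−Δ·S=46.5283
Node (2,1) S=68.5300: V=(p*·26.0630+(1−p*)·1.3490)/1.06=22.2562; Δ=(26.0630−1.3490)/(75.3830−47.9710)=0.9016; B=V−Δ·S=-39.5288
Node (2,2) S=107.6900: V=(p*·69.1390+(1−p*)·26.0630)/1.06=61.1617; Δ=(69.1390−26.0630)/(118.4590−75.3830)=1.0000; B=V−Δ·S=-46.5283
Node (1,0) S=62.3000: V=(p*·22.2562+(1−p*)·2.9183)/1.06=19.1721; Δ=(22.2562−2.9183)/(68.5300−43.6100)=0.7760; B=V−Δ·S=-29.1727
Node (1,1) S=97.9000: V=(p*·61.1617+(1−p*)·22.2562)/1.06=54.0294; Δ=(61.1617−22.2562)/(107.6900−68.5300)=0.9935; B=V−Δ·S=-43.2343
Node (0,0) S=89.0000: V=(p*·54.0294+(1−p*)·19.1721)/1.06=47.6827; Δ=(54.0294−19.1721)/(97.9000−62.3000)=0.9791; B=V−Δ·S=-39.4605
Self-financing check: at every node Δ·S+B equals the discounted successor values.

(0,0): Delta=0.9791 Bond=-39.4605
(1,0): Delta=0.7760 Bond=-29.1727
(1,1): Delta=0.9935 Bond=-43.2343
(2,0): Delta=-1.0000 Bond=46.5283
(2,1): Delta=0.9016 Bond=-39.5288
(2,2): Delta=1.0000 Bond=-46.5283
V0=47.6827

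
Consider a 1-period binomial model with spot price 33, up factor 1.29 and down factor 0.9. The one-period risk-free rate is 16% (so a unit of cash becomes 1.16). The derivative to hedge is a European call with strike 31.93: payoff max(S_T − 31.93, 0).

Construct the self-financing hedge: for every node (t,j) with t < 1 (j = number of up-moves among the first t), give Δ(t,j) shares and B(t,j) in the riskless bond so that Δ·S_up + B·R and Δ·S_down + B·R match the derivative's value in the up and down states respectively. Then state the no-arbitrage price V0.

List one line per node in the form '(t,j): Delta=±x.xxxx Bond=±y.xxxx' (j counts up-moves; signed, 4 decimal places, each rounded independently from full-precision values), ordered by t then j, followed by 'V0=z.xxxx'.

(0,0): Delta=0.8267 Bond=-21.1671
V0=6.1149

Risk-neutral probability p* = (R−d)/(u−d) = (1.16−0.9)/(1.29−0.9) = 0.6667.
Terminal values V(1,·): V(1,0)=0.0000, V(1,1)=10.6400
  t=0,j=0: stock 33.0000 → up 42.5700 (V=10.6400), down 29.7000 (V=0.0000). Price 6.1149; hedge Δ=0.8267, bond B=-21.1671.
Root portfolio cost Δ·33+B reproduces V0=6.1149.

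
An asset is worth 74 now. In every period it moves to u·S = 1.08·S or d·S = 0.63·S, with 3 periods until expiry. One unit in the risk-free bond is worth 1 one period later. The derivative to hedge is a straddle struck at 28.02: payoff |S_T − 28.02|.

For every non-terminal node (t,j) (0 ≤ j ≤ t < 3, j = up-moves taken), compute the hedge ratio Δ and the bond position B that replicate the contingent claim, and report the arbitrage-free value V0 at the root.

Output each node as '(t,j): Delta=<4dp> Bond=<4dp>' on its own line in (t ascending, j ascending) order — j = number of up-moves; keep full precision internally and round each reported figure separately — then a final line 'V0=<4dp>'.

No-arbitrage ⇒ martingale measure with p* = (R−d)/(u−d) = 0.8222.
At expiry t=3: V(3,0)=9.5165, V(3,1)=3.7002, V(3,2)=26.3576, V(3,3)=65.1987
Node (2,0) S=29.3706: V=(p*·3.7002+(1−p*)·9.5165)/1=4.7343; Δ=(3.7002−9.5165)/(31.7202−18.5035)=-0.4401; B=V−Δ·S=17.6593
Node (2,1) S=50.3496: V=(p*·26.3576+(1−p*)·3.7002)/1=22.3296; Δ=(26.3576−3.7002)/(54.3776−31.7202)=1.0000; B=V−Δ·S=-28.0200
Node (2,2) S=86.3136: V=(p*·65.1987+(1−p*)·26.3576)/1=58.2936; Δ=(65.1987−26.3576)/(93.2187−54.3776)=1.0000; B=V−Δ·S=-28.0200
Node (1,0) S=46.6200: V=(p*·22.3296+(1−p*)·4.7343)/1=19.2015; Δ=(22.3296−4.7343)/(50.3496−29.3706)=0.8387; B=V−Δ·S=-19.8992
Node (1,1) S=79.9200: V=(p*·58.2936+(1−p*)·22.3296)/1=51.9000; Δ=(58.2936−22.3296)/(86.3136−50.3496)=1.0000; B=V−Δ·S=-28.0200
Node (0,0) S=74.0000: V=(p*·51.9000+(1−p*)·19.2015)/1=46.0869; Δ=(51.9000−19.2015)/(79.9200−46.6200)=0.9819; B=V−Δ·S=-26.5763
Self-financing check: at every node Δ·S+B equals the discounted successor values.

(0,0): Delta=0.9819 Bond=-26.5763
(1,0): Delta=0.8387 Bond=-19.8992
(1,1): Delta=1.0000 Bond=-28.0200
(2,0): Delta=-0.4401 Bond=17.6593
(2,1): Delta=1.0000 Bond=-28.0200
(2,2): Delta=1.0000 Bond=-28.0200
V0=46.0869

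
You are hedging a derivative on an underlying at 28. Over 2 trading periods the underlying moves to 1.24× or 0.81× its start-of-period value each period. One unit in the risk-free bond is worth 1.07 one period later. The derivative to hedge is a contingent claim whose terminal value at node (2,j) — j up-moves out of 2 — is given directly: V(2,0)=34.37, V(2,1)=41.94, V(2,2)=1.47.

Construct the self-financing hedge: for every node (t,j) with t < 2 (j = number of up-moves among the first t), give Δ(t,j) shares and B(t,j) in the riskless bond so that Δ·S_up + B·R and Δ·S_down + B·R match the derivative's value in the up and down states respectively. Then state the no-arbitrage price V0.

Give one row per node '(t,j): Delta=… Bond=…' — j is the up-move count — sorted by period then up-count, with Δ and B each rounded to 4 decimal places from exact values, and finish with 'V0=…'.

(0,0): Delta=-1.6671 Bond=69.3552
(1,0): Delta=0.7762 Bond=18.7946
(1,1): Delta=-2.7107 Bond=110.4432
V0=22.6752

Under the risk-neutral measure, an up-move has probability p* = (R−d)/(u−d) = 0.6047 and values discount at R = 1.07.
Terminal payoffs: V(2,0)=34.3700, V(2,1)=41.9400, V(2,2)=1.4700
(1,0): S=22.6800. Δ = (V_up−V_dn)/(S_up−S_dn) = (41.9400−34.3700)/(28.1232−18.3708) = 0.7762. V = [p*·41.9400 + (1−p*)·34.3700]/1.07 = 36.3993. B = V − Δ·S = 18.7946.
(1,1): S=34.7200. Δ = (V_up−V_dn)/(S_up−S_dn) = (1.4700−41.9400)/(43.0528−28.1232) = -2.7107. V = [p*·1.4700 + (1−p*)·41.9400]/1.07 = 16.3269. B = V − Δ·S = 110.4432.
(0,0): S=28.0000. Δ = (V_up−V_dn)/(S_up−S_dn) = (16.3269−36.3993)/(34.7200−22.6800) = -1.6671. V = [p*·16.3269 + (1−p*)·36.3993]/1.07 = 22.6752. B = V − Δ·S = 69.3552.
The time-0 hedge costs 22.6752, which is the no-arbitrage price.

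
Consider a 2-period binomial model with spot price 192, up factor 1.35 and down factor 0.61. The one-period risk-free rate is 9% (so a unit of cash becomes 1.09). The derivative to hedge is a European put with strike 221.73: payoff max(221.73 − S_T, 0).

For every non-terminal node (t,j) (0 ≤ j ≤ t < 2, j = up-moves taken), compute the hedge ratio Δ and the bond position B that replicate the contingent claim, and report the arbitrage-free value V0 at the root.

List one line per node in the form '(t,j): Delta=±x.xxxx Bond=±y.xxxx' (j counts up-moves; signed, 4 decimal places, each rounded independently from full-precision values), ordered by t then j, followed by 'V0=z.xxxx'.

Under the risk-neutral measure, an up-move has probability p* = (R−d)/(u−d) = 0.6486 and values discount at R = 1.09.
At expiry t=2: V(2,0)=150.2868, V(2,1)=63.6180, V(2,2)=0.0000
Node (1,0) S=117.1200: V=(p*·63.6180+(1−p*)·150.2868)/1.09=86.3020; Δ=(63.6180−150.2868)/(158.1120−71.4432)=-1.0000; B=V−Δ·S=203.4220
Node (1,1) S=259.2000: V=(p*·0.0000+(1−p*)·63.6180)/1.09=20.5067; Δ=(0.0000−63.6180)/(349.9200−158.1120)=-0.3317; B=V−Δ·S=106.4769
Node (0,0) S=192.0000: V=(p*·20.5067+(1−p*)·86.3020)/1.09=40.0220; Δ=(20.5067−86.3020)/(259.2000−117.1200)=-0.4631; B=V−Δ·S=128.9346
Root portfolio cost Δ·192+B reproduces V0=40.0220.

(0,0): Delta=-0.4631 Bond=128.9346
(1,0): Delta=-1.0000 Bond=203.4220
(1,1): Delta=-0.3317 Bond=106.4769
V0=40.0220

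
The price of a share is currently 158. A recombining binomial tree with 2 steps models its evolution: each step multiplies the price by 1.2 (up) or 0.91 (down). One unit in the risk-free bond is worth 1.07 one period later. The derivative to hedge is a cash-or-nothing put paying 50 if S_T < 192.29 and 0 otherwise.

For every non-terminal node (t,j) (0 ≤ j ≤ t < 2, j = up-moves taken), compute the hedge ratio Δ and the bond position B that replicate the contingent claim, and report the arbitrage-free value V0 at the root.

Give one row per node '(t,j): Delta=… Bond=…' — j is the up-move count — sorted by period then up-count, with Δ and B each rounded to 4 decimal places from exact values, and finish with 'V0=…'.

(0,0): Delta=-0.5627 Bond=119.2799
(1,0): Delta=0.0000 Bond=46.7290
(1,1): Delta=-0.9094 Bond=193.3613
V0=30.3782

Risk-neutral probability p* = (R−d)/(u−d) = (1.07−0.91)/(1.2−0.91) = 0.5517.
At expiry t=2: V(2,0)=50.0000, V(2,1)=50.0000, V(2,2)=0.0000
Node (1,0) S=143.7800: V=(p*·50.0000+(1−p*)·50.0000)/1.07=46.7290; Δ=(50.0000−50.0000)/(172.5360−130.8398)=0.0000; B=V−Δ·S=46.7290
Node (1,1) S=189.6000: V=(p*·0.0000+(1−p*)·50.0000)/1.07=20.9475; Δ=(0.0000−50.0000)/(227.5200−172.5360)=-0.9094; B=V−Δ·S=193.3613
Node (0,0) S=158.0000: V=(p*·20.9475+(1−p*)·46.7290)/1.07=30.3782; Δ=(20.9475−46.7290)/(189.6000−143.7800)=-0.5627; B=V−Δ·S=119.2799
Each (Δ,B) replicates both successor values, so the strategy is self-financing and V0 is arbitrage-free.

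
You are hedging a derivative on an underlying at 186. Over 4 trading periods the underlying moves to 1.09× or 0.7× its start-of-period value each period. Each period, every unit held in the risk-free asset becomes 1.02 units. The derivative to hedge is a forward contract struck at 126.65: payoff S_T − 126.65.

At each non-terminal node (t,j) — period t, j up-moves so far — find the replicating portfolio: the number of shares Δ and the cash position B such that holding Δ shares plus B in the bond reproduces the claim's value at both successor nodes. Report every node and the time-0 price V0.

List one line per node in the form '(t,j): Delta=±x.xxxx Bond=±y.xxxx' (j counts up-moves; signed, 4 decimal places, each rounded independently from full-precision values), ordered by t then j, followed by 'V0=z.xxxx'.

(0,0): Delta=1.0000 Bond=-117.0050
(1,0): Delta=1.0000 Bond=-119.3451
(1,1): Delta=1.0000 Bond=-119.3451
(2,0): Delta=1.0000 Bond=-121.7320
(2,1): Delta=1.0000 Bond=-121.7320
(2,2): Delta=1.0000 Bond=-121.7320
(3,0): Delta=1.0000 Bond=-124.1667
(3,1): Delta=1.0000 Bond=-124.1667
(3,2): Delta=1.0000 Bond=-124.1667
(3,3): Delta=1.0000 Bond=-124.1667
V0=68.9950

Risk-neutral probability p* = (R−d)/(u−d) = (1.02−0.7)/(1.09−0.7) = 0.8205.
Terminal values V(4,·): V(4,0)=-81.9914, V(4,1)=-57.1102, V(4,2)=-18.3666, V(4,3)=41.9628, V(4,4)=135.9042
  t=3,j=0: stock 63.7980 → up 69.5398 (V=-57.1102), down 44.6586 (V=-81.9914). Price -60.3687; hedge Δ=1.0000, bond B=-124.1667.
  t=3,j=1: stock 99.3426 → up 108.2834 (V=-18.3666), down 69.5398 (V=-57.1102). Price -24.8241; hedge Δ=1.0000, bond B=-124.1667.
  t=3,j=2: stock 154.6906 → up 168.6128 (V=41.9628), down 108.2834 (V=-18.3666). Price 30.5240; hedge Δ=1.0000, bond B=-124.1667.
  t=3,j=3: stock 240.8754 → up 262.5542 (V=135.9042), down 168.6128 (V=41.9628). Price 116.7087; hedge Δ=1.0000, bond B=-124.1667.
  t=2,j=0: stock 91.1400 → up 99.3426 (V=-24.8241), down 63.7980 (V=-60.3687). Price -30.5920; hedge Δ=1.0000, bond B=-121.7320.
  t=2,j=1: stock 141.9180 → up 154.6906 (V=30.5240), down 99.3426 (V=-24.8241). Price 20.1860; hedge Δ=1.0000, bond B=-121.7320.
  t=2,j=2: stock 220.9866 → up 240.8754 (V=116.7087), down 154.6906 (V=30.5240). Price 99.2546; hedge Δ=1.0000, bond B=-121.7320.
  t=1,j=0: stock 130.2000 → up 141.9180 (V=20.1860), down 91.1400 (V=-30.5920). Price 10.8549; hedge Δ=1.0000, bond B=-119.3451.
  t=1,j=1: stock 202.7400 → up 220.9866 (V=99.2546), down 141.9180 (V=20.1860). Price 83.3949; hedge Δ=1.0000, bond B=-119.3451.
  t=0,j=0: stock 186.0000 → up 202.7400 (V=83.3949), down 130.2000 (V=10.8549). Price 68.9950; hedge Δ=1.0000, bond B=-117.0050.
Self-financing check: at every node Δ·S+B equals the discounted successor values.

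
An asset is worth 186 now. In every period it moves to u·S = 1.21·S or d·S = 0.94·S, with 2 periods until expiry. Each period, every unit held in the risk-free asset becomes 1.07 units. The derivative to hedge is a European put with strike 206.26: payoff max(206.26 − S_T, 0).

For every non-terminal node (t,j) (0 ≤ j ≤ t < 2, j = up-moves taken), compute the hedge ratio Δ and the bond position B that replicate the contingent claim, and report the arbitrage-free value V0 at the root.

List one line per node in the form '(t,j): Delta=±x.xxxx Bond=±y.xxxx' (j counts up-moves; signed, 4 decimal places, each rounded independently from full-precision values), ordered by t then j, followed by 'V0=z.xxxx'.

Risk-neutral probability p* = (R−d)/(u−d) = (1.07−0.94)/(1.21−0.94) = 0.4815.
Terminal values V(2,·): V(2,0)=41.9104, V(2,1)=0.0000, V(2,2)=0.0000
(1,0): S=174.8400. Δ = (V_up−V_dn)/(S_up−S_dn) = (0.0000−41.9104)/(211.5564−164.3496) = -0.8878. V = [p*·0.0000 + (1−p*)·41.9104]/1.07 = 20.3096. B = V − Δ·S = 175.5333.
(1,1): S=225.0600. Δ = (V_up−V_dn)/(S_up−S_dn) = (0.0000−0.0000)/(272.3226−211.5564) = 0.0000. V = [p*·0.0000 + (1−p*)·0.0000]/1.07 = 0.0000. B = V − Δ·S = 0.0000.
(0,0): S=186.0000. Δ = (V_up−V_dn)/(S_up−S_dn) = (0.0000−20.3096)/(225.0600−174.8400) = -0.4044. V = [p*·0.0000 + (1−p*)·20.3096]/1.07 = 9.8420. B = V − Δ·S = 85.0629.
Check: Δ(0,0)·S0 + B(0,0) = 9.8420 = V0.

(0,0): Delta=-0.4044 Bond=85.0629
(1,0): Delta=-0.8878 Bond=175.5333
(1,1): Delta=0.0000 Bond=0.0000
V0=9.8420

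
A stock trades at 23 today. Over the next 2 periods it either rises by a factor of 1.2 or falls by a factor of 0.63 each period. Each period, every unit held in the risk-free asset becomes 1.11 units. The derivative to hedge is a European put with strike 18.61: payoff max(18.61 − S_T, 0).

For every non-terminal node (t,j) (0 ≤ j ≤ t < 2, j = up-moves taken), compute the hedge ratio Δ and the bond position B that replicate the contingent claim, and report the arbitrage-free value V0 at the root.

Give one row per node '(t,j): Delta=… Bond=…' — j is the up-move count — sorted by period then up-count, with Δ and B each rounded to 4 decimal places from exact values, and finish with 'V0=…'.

Risk-neutral probability p* = (R−d)/(u−d) = (1.11−0.63)/(1.2−0.63) = 0.8421.
Terminal values V(2,·): V(2,0)=9.4813, V(2,1)=1.2220, V(2,2)=0.0000
Node (1,0) S=14.4900: V=(p*·1.2220+(1−p*)·9.4813)/1.11=2.2758; Δ=(1.2220−9.4813)/(17.3880−9.1287)=-1.0000; B=V−Δ·S=16.7658
Node (1,1) S=27.6000: V=(p*·0.0000+(1−p*)·1.2220)/1.11=0.1738; Δ=(0.0000−1.2220)/(33.1200−17.3880)=-0.0777; B=V−Δ·S=2.3177
Node (0,0) S=23.0000: V=(p*·0.1738+(1−p*)·2.2758)/1.11=0.4556; Δ=(0.1738−2.2758)/(27.6000−14.4900)=-0.1603; B=V−Δ·S=4.1432
Each (Δ,B) replicates both successor values, so the strategy is self-financing and V0 is arbitrage-free.

(0,0): Delta=-0.1603 Bond=4.1432
(1,0): Delta=-1.0000 Bond=16.7658
(1,1): Delta=-0.0777 Bond=2.3177
V0=0.4556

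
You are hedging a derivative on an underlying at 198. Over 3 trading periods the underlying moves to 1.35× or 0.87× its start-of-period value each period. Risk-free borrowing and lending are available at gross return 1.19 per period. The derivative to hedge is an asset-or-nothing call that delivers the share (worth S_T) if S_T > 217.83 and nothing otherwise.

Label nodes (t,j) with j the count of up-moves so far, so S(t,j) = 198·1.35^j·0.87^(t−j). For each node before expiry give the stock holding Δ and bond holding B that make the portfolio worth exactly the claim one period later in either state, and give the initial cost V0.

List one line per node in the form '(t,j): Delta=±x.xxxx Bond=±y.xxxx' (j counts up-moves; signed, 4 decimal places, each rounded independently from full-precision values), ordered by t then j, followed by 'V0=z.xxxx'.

(0,0): Delta=1.6087 Bond=-150.0744
(1,0): Delta=2.1271 Bond=-267.8828
(1,1): Delta=1.4417 Bond=-133.9414
(2,0): Delta=0.0000 Bond=0.0000
(2,1): Delta=2.8125 Bond=-478.1708
(2,2): Delta=1.0000 Bond=0.0000
V0=168.4545

Risk-neutral probability p* = (R−d)/(u−d) = (1.19−0.87)/(1.35−0.87) = 0.6667.
At expiry t=3: V(3,0)=0.0000, V(3,1)=0.0000, V(3,2)=313.9438, V(3,3)=487.1543
  t=2,j=0: stock 149.8662 → up 202.3194 (V=0.0000), down 130.3836 (V=0.0000). Price 0.0000; hedge Δ=0.0000, bond B=0.0000.
  t=2,j=1: stock 232.5510 → up 313.9439 (V=313.9438), down 202.3194 (V=0.0000). Price 175.8789; hedge Δ=2.8125, bond B=-478.1708.
  t=2,j=2: stock 360.8550 → up 487.1543 (V=487.1543), down 313.9438 (V=313.9438). Price 360.8550; hedge Δ=1.0000, bond B=0.0000.
  t=1,j=0: stock 172.2600 → up 232.5510 (V=175.8789), down 149.8662 (V=0.0000). Price 98.5316; hedge Δ=2.1271, bond B=-267.8828.
  t=1,j=1: stock 267.3000 → up 360.8550 (V=360.8550), down 232.5510 (V=175.8789). Price 251.4255; hedge Δ=1.4417, bond B=-133.9414.
  t=0,j=0: stock 198.0000 → up 267.3000 (V=251.4255), down 172.2600 (V=98.5316). Price 168.4545; hedge Δ=1.6087, bond B=-150.0744.
The time-0 hedge costs 168.4545, which is the no-arbitrage price.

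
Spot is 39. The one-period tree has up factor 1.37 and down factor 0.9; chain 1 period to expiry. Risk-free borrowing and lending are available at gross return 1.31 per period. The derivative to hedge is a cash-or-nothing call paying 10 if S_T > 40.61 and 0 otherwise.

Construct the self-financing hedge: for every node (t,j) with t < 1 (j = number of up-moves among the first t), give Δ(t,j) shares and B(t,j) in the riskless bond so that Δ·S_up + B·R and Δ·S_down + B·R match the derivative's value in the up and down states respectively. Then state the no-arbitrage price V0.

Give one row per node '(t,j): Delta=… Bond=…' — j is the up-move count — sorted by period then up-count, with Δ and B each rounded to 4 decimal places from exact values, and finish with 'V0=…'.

The replicating-portfolio and risk-neutral prices coincide; use p* = (1.31−0.9)/(1.37−0.9) = 0.8723 for the latter.
Payoff layer (t=1): V(1,0)=0.0000, V(1,1)=10.0000
  t=0,j=0: stock 39.0000 → up 53.4300 (V=10.0000), down 35.1000 (V=0.0000). Price 6.6591; hedge Δ=0.5456, bond B=-14.6175.
The time-0 hedge costs 6.6591, which is the no-arbitrage price.

(0,0): Delta=0.5456 Bond=-14.6175
V0=6.6591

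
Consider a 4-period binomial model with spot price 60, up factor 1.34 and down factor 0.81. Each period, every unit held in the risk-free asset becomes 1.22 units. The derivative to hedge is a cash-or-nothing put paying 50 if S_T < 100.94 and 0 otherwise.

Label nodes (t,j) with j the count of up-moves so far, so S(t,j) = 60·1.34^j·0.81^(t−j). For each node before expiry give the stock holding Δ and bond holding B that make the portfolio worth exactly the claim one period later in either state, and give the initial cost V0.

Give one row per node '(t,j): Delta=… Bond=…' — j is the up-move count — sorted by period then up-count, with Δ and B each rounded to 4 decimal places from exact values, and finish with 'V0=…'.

No-arbitrage ⇒ martingale measure with p* = (R−d)/(u−d) = 0.7736.
Terminal payoffs: V(4,0)=50.0000, V(4,1)=50.0000, V(4,2)=50.0000, V(4,3)=0.0000, V(4,4)=0.0000
(3,0): S=31.8865. Δ = (V_up−V_dn)/(S_up−S_dn) = (50.0000−50.0000)/(42.7279−25.8280) = 0.0000. V = [p*·50.0000 + (1−p*)·50.0000]/1.22 = 40.9836. B = V − Δ·S = 40.9836.
(3,1): S=52.7504. Δ = (V_up−V_dn)/(S_up−S_dn) = (50.0000−50.0000)/(70.6856−42.7279) = 0.0000. V = [p*·50.0000 + (1−p*)·50.0000]/1.22 = 40.9836. B = V − Δ·S = 40.9836.
(3,2): S=87.2662. Δ = (V_up−V_dn)/(S_up−S_dn) = (0.0000−50.0000)/(116.9367−70.6856) = -1.0811. V = [p*·0.0000 + (1−p*)·50.0000]/1.22 = 9.2793. B = V − Δ·S = 103.6189.
(3,3): S=144.3662. Δ = (V_up−V_dn)/(S_up−S_dn) = (0.0000−0.0000)/(193.4508−116.9367) = 0.0000. V = [p*·0.0000 + (1−p*)·0.0000]/1.22 = 0.0000. B = V − Δ·S = 0.0000.
(2,0): S=39.3660. Δ = (V_up−V_dn)/(S_up−S_dn) = (40.9836−40.9836)/(52.7504−31.8865) = 0.0000. V = [p*·40.9836 + (1−p*)·40.9836]/1.22 = 33.5931. B = V − Δ·S = 33.5931.
(2,1): S=65.1240. Δ = (V_up−V_dn)/(S_up−S_dn) = (9.2793−40.9836)/(87.2662−52.7504) = -0.9185. V = [p*·9.2793 + (1−p*)·40.9836]/1.22 = 13.4899. B = V − Δ·S = 73.3093.
(2,2): S=107.7360. Δ = (V_up−V_dn)/(S_up−S_dn) = (0.0000−9.2793)/(144.3662−87.2662) = -0.1625. V = [p*·0.0000 + (1−p*)·9.2793]/1.22 = 1.7221. B = V − Δ·S = 19.2302.
(1,0): S=48.6000. Δ = (V_up−V_dn)/(S_up−S_dn) = (13.4899−33.5931)/(65.1240−39.3660) = -0.7805. V = [p*·13.4899 + (1−p*)·33.5931]/1.22 = 14.7882. B = V − Δ·S = 52.7188.
(1,1): S=80.4000. Δ = (V_up−V_dn)/(S_up−S_dn) = (1.7221−13.4899)/(107.7360−65.1240) = -0.2762. V = [p*·1.7221 + (1−p*)·13.4899]/1.22 = 3.5955. B = V − Δ·S = 25.7988.
(0,0): S=60.0000. Δ = (V_up−V_dn)/(S_up−S_dn) = (3.5955−14.7882)/(80.4000−48.6000) = -0.3520. V = [p*·3.5955 + (1−p*)·14.7882]/1.22 = 5.0243. B = V − Δ·S = 26.1425.
Each (Δ,B) replicates both successor values, so the strategy is self-financing and V0 is arbitrage-free.

(0,0): Delta=-0.3520 Bond=26.1425
(1,0): Delta=-0.7805 Bond=52.7188
(1,1): Delta=-0.2762 Bond=25.7988
(2,0): Delta=0.0000 Bond=33.5931
(2,1): Delta=-0.9185 Bond=73.3093
(2,2): Delta=-0.1625 Bond=19.2302
(3,0): Delta=0.0000 Bond=40.9836
(3,1): Delta=0.0000 Bond=40.9836
(3,2): Delta=-1.0811 Bond=103.6189
(3,3): Delta=0.0000 Bond=0.0000
V0=5.0243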